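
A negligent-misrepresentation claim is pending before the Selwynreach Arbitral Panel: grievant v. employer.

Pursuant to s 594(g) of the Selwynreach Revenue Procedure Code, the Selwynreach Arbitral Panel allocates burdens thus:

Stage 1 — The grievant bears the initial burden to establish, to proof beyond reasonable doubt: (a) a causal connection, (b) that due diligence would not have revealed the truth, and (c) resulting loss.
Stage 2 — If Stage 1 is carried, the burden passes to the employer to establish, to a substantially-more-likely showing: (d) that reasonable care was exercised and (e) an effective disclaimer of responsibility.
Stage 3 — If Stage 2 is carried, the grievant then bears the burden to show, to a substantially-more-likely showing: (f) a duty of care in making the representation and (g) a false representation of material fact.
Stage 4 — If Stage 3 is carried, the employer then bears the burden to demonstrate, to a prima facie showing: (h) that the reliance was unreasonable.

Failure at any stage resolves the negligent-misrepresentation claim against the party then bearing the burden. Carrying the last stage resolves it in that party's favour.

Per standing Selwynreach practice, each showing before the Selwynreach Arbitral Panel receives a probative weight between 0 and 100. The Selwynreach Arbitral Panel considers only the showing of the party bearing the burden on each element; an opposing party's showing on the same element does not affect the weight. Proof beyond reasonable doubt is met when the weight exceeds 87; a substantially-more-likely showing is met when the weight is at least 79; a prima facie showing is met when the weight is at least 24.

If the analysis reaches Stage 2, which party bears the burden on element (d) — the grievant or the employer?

Stage 2's rule assigns the burden to the employer (to a substantially-more-likely showing).

employer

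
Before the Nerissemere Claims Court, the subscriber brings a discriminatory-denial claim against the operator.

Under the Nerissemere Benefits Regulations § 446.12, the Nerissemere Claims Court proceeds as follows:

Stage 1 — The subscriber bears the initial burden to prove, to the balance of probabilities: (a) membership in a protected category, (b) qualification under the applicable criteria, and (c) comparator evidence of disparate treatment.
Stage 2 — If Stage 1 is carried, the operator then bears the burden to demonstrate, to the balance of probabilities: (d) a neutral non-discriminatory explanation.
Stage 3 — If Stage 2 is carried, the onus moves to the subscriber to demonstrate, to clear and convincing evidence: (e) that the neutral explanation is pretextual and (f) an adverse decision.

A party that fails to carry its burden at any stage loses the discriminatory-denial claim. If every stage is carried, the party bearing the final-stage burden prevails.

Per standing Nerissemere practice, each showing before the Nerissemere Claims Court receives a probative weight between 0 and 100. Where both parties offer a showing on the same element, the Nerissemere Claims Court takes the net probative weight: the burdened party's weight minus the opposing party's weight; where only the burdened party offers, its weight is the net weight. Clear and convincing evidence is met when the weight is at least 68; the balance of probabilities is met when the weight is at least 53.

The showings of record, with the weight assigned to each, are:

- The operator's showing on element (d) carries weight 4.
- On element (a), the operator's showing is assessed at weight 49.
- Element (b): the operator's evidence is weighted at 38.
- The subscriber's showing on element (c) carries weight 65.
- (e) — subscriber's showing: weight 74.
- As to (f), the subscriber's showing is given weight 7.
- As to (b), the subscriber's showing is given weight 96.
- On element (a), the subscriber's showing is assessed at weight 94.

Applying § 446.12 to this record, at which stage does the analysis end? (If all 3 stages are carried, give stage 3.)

Stage 1 — burden on subscriber; standard: the balance of probabilities (weight is at least 53).
    (a): 94 − 49 = 45 < 53 [not met]
    (b): 96 − 38 = 58 ≥ 53 [met]
    (c): 65 ≥ 53 [met]
  Not every element is met, so the subscriber fails to carry Stage 1.
So the operator prevails.

stage 1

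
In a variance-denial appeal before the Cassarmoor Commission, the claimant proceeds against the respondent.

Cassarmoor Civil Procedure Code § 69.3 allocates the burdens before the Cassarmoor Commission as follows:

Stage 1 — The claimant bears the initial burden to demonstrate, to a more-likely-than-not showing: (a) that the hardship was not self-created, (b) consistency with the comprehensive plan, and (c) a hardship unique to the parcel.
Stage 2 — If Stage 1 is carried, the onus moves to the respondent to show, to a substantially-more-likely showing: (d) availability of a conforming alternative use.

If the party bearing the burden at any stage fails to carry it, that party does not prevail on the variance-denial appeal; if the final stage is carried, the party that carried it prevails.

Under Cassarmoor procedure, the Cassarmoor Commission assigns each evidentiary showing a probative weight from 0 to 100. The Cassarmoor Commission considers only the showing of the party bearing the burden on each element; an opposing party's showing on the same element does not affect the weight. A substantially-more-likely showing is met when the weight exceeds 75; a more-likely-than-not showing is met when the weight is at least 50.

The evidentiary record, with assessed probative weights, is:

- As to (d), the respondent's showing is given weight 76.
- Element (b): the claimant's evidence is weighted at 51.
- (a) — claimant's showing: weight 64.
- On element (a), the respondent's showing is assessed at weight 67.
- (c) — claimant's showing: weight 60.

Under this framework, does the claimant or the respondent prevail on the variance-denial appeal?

respondent

Stage 1 (claimant, a more-likely-than-not showing, weight is at least 50): (a) 64 (respondent's 67 disregarded) ≥ 50 — meets; (b) 51 ≥ 50 — meets; (c) 60 ≥ 50 — meets.
  Stage 1 carried; the burden shifts to the respondent.
Stage 2 (respondent, a substantially-more-likely showing, weight exceeds 75): (d) 76 > 75 — meets.
  The respondent carries the last stage.
Every stage carried; the respondent prevails.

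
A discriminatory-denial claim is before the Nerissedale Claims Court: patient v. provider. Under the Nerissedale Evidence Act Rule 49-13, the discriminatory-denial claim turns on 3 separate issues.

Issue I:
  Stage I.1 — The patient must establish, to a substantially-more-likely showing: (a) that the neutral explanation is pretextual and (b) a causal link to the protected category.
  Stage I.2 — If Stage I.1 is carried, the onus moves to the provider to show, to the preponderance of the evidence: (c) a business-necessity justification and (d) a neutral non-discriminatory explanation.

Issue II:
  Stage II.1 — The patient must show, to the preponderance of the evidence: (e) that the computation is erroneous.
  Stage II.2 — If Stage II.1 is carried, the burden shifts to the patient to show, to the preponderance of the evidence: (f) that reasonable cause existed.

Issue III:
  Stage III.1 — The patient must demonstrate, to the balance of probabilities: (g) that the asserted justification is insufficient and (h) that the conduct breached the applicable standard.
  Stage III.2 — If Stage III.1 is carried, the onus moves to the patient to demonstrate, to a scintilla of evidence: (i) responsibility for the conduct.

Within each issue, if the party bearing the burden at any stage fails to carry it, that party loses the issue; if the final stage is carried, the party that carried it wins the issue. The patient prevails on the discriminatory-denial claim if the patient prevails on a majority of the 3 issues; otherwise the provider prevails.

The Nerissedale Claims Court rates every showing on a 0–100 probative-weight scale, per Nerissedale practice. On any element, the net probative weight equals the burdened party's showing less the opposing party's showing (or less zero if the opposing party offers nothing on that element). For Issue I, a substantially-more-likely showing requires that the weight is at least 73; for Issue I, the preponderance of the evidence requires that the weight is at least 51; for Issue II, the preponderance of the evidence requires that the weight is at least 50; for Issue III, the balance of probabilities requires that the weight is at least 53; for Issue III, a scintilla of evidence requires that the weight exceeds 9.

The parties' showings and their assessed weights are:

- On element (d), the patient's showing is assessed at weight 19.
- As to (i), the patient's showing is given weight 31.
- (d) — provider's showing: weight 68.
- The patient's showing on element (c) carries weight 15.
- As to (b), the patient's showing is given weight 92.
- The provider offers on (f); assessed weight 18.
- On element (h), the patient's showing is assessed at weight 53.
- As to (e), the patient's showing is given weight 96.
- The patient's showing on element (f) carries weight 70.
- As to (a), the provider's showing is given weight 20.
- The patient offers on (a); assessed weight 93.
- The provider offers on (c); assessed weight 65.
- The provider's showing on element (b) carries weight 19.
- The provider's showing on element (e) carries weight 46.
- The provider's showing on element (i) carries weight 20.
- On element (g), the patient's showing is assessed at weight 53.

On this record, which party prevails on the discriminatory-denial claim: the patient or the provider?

— Issue I —
Stage I.1 (patient, a substantially-more-likely showing, weight is at least 73): (a) net 93−20=73 ≥ 73 — meets; (b) net 92−19=73 ≥ 73 — meets.
  Stage I.1 is satisfied; the onus moves to the provider.
Stage I.2 (provider, the preponderance of the evidence, weight is at least 51): (c) net 65−15=50 < 51 — fails; (d) net 68−19=49 < 51 — fails.
  Not every element is met, so the provider fails to carry Stage I.2.
The analysis ends at Stage I.2; the patient prevails on this issue.
— Issue II —
Stage II.1 (patient, the preponderance of the evidence, weight is at least 50): (e) net 96−46=50 ≥ 50 — meets.
  All elements met. The patient retains the burden for Stage II.2.
Stage II.2 (patient, the preponderance of the evidence, weight is at least 50): (f) net 70−18=52 ≥ 50 — meets.
  Stage II.2 carried; the final stage is satisfied.
Every stage carried; the patient prevails on this issue.
— Issue III —
At Stage III.1 the patient must meet the balance of probabilities (weight is at least 53): on (g) the weight is 53, ≥ 53, so (g) meets the standard; on (h) the weight is 53, which does reach 53, so (h) meets the standard.
  Stage III.1 is satisfied; the patient continues to bear the burden.
At Stage III.2 the patient must meet a scintilla of evidence (weight exceeds 9): on (i) the weight is 31 less the opposing 20 gives net 11, which does exceed 9, so (i) meets the standard.
  All elements met at the final stage.
With every stage satisfied, the patient prevails on this issue.
Per-issue: Issue I → patient; Issue II → patient; Issue III → patient. The patient must prevail on a majority of issues; overall, the patient prevails.

patient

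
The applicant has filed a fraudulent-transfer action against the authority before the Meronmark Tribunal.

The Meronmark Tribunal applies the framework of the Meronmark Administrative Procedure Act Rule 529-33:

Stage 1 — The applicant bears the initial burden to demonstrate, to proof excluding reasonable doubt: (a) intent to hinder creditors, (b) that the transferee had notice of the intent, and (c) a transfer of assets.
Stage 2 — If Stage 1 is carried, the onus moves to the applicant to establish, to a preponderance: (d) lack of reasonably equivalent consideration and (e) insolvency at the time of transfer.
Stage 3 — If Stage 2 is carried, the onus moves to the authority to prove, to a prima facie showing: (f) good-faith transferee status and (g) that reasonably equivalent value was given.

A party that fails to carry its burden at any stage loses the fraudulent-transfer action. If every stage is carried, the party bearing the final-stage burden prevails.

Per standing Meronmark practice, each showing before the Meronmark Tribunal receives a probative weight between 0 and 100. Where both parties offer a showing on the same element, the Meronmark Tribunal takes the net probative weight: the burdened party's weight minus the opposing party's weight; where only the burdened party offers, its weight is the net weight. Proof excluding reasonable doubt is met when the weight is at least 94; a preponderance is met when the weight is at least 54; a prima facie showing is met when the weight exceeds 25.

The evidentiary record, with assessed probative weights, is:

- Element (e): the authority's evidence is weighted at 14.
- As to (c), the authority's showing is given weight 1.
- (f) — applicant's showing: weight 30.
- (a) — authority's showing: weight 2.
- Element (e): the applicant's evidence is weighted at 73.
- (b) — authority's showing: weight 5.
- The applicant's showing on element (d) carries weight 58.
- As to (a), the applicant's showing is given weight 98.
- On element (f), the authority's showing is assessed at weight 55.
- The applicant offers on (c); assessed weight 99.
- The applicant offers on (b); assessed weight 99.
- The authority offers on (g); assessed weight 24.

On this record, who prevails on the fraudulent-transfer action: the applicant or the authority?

applicant

At Stage 1 the applicant must meet proof excluding reasonable doubt (weight is at least 94): on (a) the weight is 98 less the opposing 2 gives net 96, ≥ 94, so (a) meets the standard; on (b) the weight is 99 less the opposing 5 gives net 94, ≥ 94, so (b) meets the standard; on (c) the weight is 99 less the opposing 1 gives net 98, which does reach 94, so (c) meets the standard.
  All elements met. The applicant retains the burden for Stage 2.
At Stage 2 the applicant must meet a preponderance (weight is at least 54): on (d) the weight is 58, ≥ 54, so (d) meets the standard; on (e) the weight is 73 less the opposing 14 gives net 59, ≥ 54, so (e) meets the standard.
  Stage 2 carried; the burden shifts to the authority.
At Stage 3 the authority must meet a prima facie showing (weight exceeds 25): on (f) the weight is 55 less the opposing 30 gives net 25, which does not exceed 25, so (f) does not meet the standard; on (g) the weight is 24, which does not exceed 25, so (g) does not meet the standard.
  The authority does not carry Stage 3.
So the applicant prevails.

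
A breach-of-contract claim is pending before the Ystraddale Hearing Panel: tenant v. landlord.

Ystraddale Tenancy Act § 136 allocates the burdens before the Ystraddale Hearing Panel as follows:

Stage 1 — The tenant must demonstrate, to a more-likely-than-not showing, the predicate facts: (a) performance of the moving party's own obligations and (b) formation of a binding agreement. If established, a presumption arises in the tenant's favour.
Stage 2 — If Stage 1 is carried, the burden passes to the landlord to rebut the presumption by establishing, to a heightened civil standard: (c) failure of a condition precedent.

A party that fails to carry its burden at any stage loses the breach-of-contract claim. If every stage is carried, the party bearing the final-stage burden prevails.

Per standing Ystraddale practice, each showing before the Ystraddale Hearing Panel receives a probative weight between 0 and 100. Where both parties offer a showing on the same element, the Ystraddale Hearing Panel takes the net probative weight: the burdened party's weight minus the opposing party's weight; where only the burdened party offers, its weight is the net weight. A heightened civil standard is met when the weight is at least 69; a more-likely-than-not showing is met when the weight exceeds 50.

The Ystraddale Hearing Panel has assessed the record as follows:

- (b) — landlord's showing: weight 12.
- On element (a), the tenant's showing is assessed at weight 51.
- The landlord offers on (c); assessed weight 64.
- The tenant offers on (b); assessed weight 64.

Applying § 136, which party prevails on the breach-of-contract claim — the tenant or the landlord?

tenant

Stage 1 (tenant, a more-likely-than-not showing, weight exceeds 50): (a) 51 > 50 — meets; (b) net 64−12=52 > 50 — meets.
  Stage 1 carried; the burden shifts to the landlord.
Stage 2 (landlord, a heightened civil standard, weight is at least 69): (c) 64 < 69 — fails.
  Not every element is met, so the landlord fails to carry Stage 2.
So the tenant prevails.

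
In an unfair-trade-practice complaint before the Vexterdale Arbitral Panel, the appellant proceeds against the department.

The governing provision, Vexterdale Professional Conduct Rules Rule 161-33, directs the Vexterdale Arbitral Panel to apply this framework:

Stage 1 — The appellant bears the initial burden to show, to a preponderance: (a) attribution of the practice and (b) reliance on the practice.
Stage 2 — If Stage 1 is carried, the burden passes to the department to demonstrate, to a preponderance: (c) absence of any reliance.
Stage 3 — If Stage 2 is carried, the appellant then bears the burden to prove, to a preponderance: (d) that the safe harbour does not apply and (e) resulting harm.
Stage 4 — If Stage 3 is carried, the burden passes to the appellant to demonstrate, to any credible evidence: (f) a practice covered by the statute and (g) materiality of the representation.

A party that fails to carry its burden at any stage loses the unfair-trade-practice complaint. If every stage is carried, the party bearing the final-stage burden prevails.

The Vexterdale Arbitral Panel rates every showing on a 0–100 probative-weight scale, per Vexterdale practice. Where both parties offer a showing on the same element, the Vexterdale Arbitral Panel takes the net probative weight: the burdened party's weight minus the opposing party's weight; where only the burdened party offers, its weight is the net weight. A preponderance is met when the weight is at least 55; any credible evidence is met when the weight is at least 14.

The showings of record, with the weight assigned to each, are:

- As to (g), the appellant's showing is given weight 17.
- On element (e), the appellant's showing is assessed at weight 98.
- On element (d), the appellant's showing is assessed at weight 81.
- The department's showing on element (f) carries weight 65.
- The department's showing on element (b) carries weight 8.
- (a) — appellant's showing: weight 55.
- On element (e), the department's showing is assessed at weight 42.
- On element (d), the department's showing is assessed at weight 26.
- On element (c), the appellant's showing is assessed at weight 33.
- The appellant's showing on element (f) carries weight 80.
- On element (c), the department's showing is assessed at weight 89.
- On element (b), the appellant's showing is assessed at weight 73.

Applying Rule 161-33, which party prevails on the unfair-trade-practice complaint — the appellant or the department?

appellant

At Stage 1 the appellant must meet a preponderance (weight is at least 55): on (a) the weight is 55, ≥ 55, so (a) meets the standard; on (b) the weight is 73 less the opposing 8 gives net 65, which does reach 55, so (b) meets the standard.
  The appellant carries Stage 1; the department now bears the burden.
At Stage 2 the department must meet a preponderance (weight is at least 55): on (c) the weight is 89 less the opposing 33 gives net 56, ≥ 55, so (c) meets the standard.
  Stage 2 is satisfied; the onus moves to the appellant.
At Stage 3 the appellant must meet a preponderance (weight is at least 55): on (d) the weight is 81 less the opposing 26 gives net 55, ≥ 55, so (d) meets the standard; on (e) the weight is 98 less the opposing 42 gives net 56, ≥ 55, so (e) meets the standard.
  Stage 3 is satisfied; the appellant continues to bear the burden.
At Stage 4 the appellant must meet any credible evidence (weight is at least 14): on (f) the weight is 80 less the opposing 65 gives net 15, which does reach 14, so (f) meets the standard; on (g) the weight is 17, which does reach 14, so (g) meets the standard.
  All elements met at the final stage.
Every stage carried; the appellant prevails.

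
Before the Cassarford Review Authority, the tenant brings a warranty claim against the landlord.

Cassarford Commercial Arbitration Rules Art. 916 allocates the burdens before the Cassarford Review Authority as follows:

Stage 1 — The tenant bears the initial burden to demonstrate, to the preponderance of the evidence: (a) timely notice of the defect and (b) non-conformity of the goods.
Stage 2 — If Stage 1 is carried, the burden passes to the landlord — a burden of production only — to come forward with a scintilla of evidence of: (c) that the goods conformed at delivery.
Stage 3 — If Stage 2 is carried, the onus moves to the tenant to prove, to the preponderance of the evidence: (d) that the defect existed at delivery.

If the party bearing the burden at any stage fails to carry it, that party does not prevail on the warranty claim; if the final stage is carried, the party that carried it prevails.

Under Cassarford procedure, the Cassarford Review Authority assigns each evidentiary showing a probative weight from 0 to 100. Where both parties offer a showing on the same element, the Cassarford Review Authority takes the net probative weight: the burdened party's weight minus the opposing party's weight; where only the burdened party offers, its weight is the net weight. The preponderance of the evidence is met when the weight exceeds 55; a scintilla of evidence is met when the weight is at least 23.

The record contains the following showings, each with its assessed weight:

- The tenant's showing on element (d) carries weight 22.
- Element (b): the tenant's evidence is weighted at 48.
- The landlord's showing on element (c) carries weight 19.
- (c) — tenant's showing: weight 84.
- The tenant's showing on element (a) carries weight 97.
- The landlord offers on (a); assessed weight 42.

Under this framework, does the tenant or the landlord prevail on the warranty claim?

landlord

At Stage 1 the tenant must meet the preponderance of the evidence (weight exceeds 55): on (a) the weight is 97 less the opposing 42 gives net 55, ≤ 55, so (a) does not meet the standard; on (b) the weight is 48, ≤ 55, so (b) does not meet the standard.
  Stage 1 not carried; the tenant fails its burden.
The analysis ends at Stage 1; the landlord prevails.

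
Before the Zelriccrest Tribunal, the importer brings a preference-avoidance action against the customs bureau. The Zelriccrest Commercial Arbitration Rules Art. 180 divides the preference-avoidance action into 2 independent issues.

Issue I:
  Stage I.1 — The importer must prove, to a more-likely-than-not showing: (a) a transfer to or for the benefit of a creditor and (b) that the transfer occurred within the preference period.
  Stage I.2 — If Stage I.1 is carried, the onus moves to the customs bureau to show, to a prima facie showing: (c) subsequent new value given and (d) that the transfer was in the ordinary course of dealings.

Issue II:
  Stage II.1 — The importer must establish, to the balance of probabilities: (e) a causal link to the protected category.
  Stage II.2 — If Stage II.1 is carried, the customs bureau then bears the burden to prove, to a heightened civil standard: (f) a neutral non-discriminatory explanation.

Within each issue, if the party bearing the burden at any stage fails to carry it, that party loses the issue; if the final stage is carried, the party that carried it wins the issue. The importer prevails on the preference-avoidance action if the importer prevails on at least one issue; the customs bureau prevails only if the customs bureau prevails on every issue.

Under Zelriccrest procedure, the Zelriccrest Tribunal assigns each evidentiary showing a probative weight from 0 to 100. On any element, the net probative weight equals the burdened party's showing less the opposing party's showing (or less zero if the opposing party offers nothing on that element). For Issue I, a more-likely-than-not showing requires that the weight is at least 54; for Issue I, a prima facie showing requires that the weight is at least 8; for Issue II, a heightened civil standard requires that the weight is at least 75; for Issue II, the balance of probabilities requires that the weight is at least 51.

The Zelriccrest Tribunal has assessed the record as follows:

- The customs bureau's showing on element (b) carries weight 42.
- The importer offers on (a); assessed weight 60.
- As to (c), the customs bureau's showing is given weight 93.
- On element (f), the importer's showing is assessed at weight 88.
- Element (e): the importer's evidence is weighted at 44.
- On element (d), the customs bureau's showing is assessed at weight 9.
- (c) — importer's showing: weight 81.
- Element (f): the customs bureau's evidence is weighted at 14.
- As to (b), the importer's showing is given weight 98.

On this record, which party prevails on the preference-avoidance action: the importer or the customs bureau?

customs bureau

— Issue I —
At Stage I.1 the importer must meet a more-likely-than-not showing (weight is at least 54): on (a) the weight is 60, which does reach 54, so (a) meets the standard; on (b) the weight is 98 less the opposing 42 gives net 56, ≥ 54, so (b) meets the standard.
  Stage I.1 carried; the burden shifts to the customs bureau.
At Stage I.2 the customs bureau must meet a prima facie showing (weight is at least 8): on (c) the weight is 93 less the opposing 81 gives net 12, which does reach 8, so (c) meets the standard; on (d) the weight is 9, which does reach 8, so (d) meets the standard.
  Stage I.2 carried; the final stage is satisfied.
All stages carried — the customs bureau prevails on this issue.
— Issue II —
At Stage II.1 the importer must meet the balance of probabilities (weight is at least 51): on (e) the weight is 44, < 51, so (e) does not meet the standard.
  Stage II.1 not carried; the importer fails its burden.
The customs bureau prevails on this issue.
Per-issue: Issue I → customs bureau; Issue II → customs bureau. The importer must prevail on at least one issue; overall, the customs bureau prevails.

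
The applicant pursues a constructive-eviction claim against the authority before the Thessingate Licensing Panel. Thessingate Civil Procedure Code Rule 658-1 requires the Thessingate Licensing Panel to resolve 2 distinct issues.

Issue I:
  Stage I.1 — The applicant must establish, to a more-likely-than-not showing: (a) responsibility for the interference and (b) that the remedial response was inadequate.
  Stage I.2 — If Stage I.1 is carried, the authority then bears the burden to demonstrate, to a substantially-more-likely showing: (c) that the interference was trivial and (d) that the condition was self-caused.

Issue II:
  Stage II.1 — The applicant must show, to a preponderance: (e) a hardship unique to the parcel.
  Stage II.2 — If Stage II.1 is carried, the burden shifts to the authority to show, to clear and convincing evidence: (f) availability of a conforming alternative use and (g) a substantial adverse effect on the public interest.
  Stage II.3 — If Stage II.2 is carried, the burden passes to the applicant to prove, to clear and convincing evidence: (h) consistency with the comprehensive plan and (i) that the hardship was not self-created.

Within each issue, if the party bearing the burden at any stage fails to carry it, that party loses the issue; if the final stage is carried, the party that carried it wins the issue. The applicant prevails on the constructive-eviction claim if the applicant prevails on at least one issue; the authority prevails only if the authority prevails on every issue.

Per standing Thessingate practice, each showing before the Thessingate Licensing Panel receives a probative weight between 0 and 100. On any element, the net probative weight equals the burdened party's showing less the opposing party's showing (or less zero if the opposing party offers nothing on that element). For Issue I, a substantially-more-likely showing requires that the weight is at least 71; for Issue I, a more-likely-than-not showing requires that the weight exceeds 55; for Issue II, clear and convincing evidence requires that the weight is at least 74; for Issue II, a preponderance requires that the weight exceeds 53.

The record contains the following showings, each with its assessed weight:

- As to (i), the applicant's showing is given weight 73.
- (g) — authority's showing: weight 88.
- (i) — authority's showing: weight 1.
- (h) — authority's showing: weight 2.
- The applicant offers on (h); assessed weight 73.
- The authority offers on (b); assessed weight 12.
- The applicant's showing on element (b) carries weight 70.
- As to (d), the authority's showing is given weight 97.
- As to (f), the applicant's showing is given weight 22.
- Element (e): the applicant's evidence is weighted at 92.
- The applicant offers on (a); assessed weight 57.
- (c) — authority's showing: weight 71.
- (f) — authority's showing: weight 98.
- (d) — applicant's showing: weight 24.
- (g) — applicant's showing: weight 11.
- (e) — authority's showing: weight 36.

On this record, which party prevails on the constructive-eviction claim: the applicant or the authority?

— Issue I —
At Stage I.1 the applicant must meet a more-likely-than-not showing (weight exceeds 55): on (a) the weight is 57, which does exceed 55, so (a) meets the standard; on (b) the weight is 70 less the opposing 12 gives net 58, which does exceed 55, so (b) meets the standard.
  Stage I.1 carried; the burden shifts to the authority.
At Stage I.2 the authority must meet a substantially-more-likely showing (weight is at least 71): on (c) the weight is 71, ≥ 71, so (c) meets the standard; on (d) the weight is 97 less the opposing 24 gives net 73, which does reach 71, so (d) meets the standard.
  The authority carries the last stage.
With every stage satisfied, the authority prevails on this issue.
— Issue II —
At Stage II.1 the applicant must meet a preponderance (weight exceeds 53): on (e) the weight is 92 less the opposing 36 gives net 56, > 53, so (e) meets the standard.
  All elements met. The burden passes to the authority.
At Stage II.2 the authority must meet clear and convincing evidence (weight is at least 74): on (f) the weight is 98 less the opposing 22 gives net 76, which does reach 74, so (f) meets the standard; on (g) the weight is 88 less the opposing 11 gives net 77, which does reach 74, so (g) meets the standard.
  All elements met. The burden passes to the applicant.
At Stage II.3 the applicant must meet clear and convincing evidence (weight is at least 74): on (h) the weight is 73 less the opposing 2 gives net 71, which does not reach 74, so (h) does not meet the standard; on (i) the weight is 73 less the opposing 1 gives net 72, which does not reach 74, so (i) does not meet the standard.
  Not every element is met, so the applicant fails to carry Stage II.3.
The authority prevails on this issue.
Per-issue: Issue I → authority; Issue II → authority. The applicant must prevail on at least one issue; overall, the authority prevails.

authority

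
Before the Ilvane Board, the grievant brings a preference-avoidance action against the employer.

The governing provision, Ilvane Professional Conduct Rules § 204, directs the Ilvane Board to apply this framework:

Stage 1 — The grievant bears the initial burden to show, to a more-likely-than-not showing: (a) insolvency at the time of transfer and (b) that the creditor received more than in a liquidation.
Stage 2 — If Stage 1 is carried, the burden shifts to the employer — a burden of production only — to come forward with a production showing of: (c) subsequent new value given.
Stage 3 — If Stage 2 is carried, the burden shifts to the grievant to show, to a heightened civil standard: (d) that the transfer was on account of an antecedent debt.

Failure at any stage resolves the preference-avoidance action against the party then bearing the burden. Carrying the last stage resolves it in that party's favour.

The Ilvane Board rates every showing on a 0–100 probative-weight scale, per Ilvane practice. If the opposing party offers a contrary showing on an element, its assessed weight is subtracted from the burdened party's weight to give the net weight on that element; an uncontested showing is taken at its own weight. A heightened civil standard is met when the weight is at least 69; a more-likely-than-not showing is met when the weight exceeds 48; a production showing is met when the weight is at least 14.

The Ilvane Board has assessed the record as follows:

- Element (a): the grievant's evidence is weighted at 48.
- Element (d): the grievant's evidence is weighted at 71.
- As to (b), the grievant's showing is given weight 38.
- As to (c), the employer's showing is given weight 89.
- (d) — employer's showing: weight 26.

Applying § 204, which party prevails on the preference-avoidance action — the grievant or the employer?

At Stage 1 the grievant must meet a more-likely-than-not showing (weight exceeds 48): on (a) the weight is 48, ≤ 48, so (a) does not meet the standard; on (b) the weight is 38, which does not exceed 48, so (b) does not meet the standard.
  Stage 1 not carried; the grievant fails its burden.
So the employer prevails.

employer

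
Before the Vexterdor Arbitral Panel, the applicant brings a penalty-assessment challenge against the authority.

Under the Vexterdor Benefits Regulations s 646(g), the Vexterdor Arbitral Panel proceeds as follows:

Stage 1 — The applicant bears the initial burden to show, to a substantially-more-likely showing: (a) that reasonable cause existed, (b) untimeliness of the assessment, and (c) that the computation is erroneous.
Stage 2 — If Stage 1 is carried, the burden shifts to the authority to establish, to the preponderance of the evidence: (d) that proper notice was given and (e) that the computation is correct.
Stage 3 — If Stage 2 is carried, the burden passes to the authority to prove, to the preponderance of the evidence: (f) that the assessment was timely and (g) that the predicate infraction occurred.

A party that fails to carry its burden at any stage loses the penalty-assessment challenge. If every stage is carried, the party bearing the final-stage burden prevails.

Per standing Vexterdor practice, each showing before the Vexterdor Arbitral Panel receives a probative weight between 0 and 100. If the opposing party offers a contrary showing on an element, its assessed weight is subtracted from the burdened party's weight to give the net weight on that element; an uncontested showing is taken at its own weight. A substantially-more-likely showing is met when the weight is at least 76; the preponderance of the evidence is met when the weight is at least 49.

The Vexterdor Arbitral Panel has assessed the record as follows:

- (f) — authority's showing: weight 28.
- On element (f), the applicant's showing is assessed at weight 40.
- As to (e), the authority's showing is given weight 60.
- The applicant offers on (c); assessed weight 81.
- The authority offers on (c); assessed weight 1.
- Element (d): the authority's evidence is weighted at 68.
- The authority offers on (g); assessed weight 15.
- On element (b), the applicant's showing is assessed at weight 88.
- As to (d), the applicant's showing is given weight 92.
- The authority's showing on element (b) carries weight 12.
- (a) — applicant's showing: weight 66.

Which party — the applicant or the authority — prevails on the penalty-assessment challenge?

Stage 1 (applicant, a substantially-more-likely showing, weight is at least 76): (a) 66 < 76 — fails; (b) net 88−12=76 ≥ 76 — meets; (c) net 81−1=80 ≥ 76 — meets.
  Stage 1 not carried; the applicant fails its burden.
The analysis ends at Stage 1; the authority prevails.

authority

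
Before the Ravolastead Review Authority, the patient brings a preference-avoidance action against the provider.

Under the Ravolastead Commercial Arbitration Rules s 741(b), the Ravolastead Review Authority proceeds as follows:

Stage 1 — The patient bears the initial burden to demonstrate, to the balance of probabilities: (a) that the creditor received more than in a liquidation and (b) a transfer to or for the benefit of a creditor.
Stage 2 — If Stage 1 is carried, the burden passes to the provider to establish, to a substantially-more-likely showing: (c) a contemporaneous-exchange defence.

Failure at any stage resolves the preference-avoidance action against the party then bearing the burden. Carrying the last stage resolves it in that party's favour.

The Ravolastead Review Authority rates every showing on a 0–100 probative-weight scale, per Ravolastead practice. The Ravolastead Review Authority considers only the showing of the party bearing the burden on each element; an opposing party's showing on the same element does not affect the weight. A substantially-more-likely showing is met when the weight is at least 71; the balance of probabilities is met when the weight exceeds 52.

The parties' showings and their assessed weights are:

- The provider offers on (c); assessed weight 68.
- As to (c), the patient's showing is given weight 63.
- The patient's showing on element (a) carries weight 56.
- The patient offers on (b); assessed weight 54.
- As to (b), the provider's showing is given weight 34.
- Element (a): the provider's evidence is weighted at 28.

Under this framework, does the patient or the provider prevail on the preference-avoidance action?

patient

At Stage 1 the patient must meet the balance of probabilities (weight exceeds 52): on (a) the weight is 56 (the provider's 28 is given no effect), > 52, so (a) meets the standard; on (b) the weight is 54 (the provider's 34 is given no effect), > 52, so (b) meets the standard.
  All elements met. The burden passes to the provider.
At Stage 2 the provider must meet a substantially-more-likely showing (weight is at least 71): on (c) the weight is 68 (the patient's 63 is given no effect), < 71, so (c) does not meet the standard.
  Stage 2 not carried; the provider fails its burden.
The patient prevails.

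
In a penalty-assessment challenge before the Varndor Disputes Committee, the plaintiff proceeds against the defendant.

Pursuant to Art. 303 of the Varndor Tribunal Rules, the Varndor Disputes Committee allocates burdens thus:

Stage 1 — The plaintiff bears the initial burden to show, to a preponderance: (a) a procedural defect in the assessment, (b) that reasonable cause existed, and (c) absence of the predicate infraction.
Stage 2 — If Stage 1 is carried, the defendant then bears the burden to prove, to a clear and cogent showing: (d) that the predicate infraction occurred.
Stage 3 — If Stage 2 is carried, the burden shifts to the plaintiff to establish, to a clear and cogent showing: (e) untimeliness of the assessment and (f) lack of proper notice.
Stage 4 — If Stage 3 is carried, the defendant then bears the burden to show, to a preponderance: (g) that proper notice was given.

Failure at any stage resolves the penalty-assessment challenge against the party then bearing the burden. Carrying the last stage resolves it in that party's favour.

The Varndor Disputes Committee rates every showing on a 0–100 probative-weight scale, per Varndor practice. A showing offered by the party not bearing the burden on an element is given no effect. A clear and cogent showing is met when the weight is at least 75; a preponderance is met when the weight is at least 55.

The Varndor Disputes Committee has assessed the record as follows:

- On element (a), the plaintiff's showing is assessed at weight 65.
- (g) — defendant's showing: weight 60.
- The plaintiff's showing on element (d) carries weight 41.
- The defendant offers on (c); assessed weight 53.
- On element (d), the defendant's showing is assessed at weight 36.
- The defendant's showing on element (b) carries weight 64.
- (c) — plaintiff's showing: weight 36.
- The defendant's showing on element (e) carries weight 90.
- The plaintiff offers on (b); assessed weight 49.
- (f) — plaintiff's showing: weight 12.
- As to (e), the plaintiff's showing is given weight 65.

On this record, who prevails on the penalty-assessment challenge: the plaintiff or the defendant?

At Stage 1 the plaintiff must meet a preponderance (weight is at least 55): on (a) the weight is 65, ≥ 55, so (a) meets the standard; on (b) the weight is 49 (the defendant's 64 is given no effect), < 55, so (b) does not meet the standard; on (c) the weight is 36 (the defendant's 53 is given no effect), which does not reach 55, so (c) does not meet the standard.
  The plaintiff does not carry Stage 1.
The defendant prevails.

defendant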